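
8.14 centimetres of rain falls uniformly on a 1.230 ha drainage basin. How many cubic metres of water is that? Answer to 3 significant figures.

1000 cubic metres

Depth: 8.14 cm × 10 = 81.4 mm.
Area: 1.230 ha = 12300 m².
1 mm over 1 m² is 1 L, so volume = 81.4 × 12300 = 1001220 L = 1000 m³.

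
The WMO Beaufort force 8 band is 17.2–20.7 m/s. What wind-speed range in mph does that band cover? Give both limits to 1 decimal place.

38.5 to 46.3 mph

17.2–20.7 m/s × 2.237 = 38.5–46.3 mph.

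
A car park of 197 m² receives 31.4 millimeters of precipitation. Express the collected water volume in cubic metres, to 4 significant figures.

1 mm over 1 m² is 1 L, so volume = 31.4 × 197 = 6185.8 L = 6.186 m³.

6.186 cubic metres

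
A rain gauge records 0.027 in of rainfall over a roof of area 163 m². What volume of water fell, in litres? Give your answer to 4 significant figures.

Depth: 0.027 in × 25.4 = 0.6858 mm.
1 mm over 1 m² is 1 L, so volume = 0.6858 × 163 = 111.7854 L ≈ 111.8 L.

111.8 litres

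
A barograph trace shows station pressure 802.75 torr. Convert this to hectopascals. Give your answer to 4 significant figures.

1 mmHg = 1.33322 hPa, so 802.75 × 1.33322 = 1070 hPa.

1070 hPa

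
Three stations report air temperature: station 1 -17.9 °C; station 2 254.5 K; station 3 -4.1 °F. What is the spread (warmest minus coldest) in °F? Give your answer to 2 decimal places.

station 2: 254.5 K = -18.650 °C.
station 3: -4.1 °F = -20.056 °C.
Spread: (-17.900) − (-20.056) = 2.156 °C = 3.88 °F.

3.88 °F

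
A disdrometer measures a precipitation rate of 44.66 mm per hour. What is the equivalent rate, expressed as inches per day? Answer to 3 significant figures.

42.2 in/day

44.66 mm/hour × 0.0393701 in/mm × 24 hour/day = 42.2 in/day.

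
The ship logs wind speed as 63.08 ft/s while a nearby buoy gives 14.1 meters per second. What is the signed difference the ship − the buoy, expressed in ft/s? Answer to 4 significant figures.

the buoy: 14.1 m/s = 46.2598 ft/s.
Difference: 63.0800 − 46.2598 = 16.82 ft/s.

16.82 ft/s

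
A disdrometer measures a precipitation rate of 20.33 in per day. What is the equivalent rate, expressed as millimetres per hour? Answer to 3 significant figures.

20.33 in/day × 25.4 mm/in × 0.0416667 day/hour = 21.5 mm/hour.

21.5 mm/hour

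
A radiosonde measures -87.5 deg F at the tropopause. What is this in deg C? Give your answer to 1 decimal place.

°C = (°F − 32) × 5/9 = (-87.5 − 32) / 1.8 = -66.4 °C.

-66.4 °C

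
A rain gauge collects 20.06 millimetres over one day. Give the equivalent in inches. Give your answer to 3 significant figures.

0.790 in

1 mm = 0.0393701 in, so 20.06 × 0.0393701 = 0.790 in.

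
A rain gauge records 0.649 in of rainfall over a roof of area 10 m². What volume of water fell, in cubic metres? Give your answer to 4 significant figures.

0.1648 cubic metres

Depth: 0.649 in × 25.4 = 16.4846 mm.
1 mm over 1 m² is 1 L, so volume = 16.4846 × 10 = 164.846 L = 0.1648 m³.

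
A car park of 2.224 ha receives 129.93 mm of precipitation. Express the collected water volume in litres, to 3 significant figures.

Area: 2.224 ha = 22240 m².
1 mm over 1 m² is 1 L, so volume = 129.93 × 22240 = 2889643.2 L ≈ 2890000 L.

2890000 litres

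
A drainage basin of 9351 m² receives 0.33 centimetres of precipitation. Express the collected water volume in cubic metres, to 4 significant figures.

Depth: 0.33 cm × 10 = 3.3 mm.
1 mm over 1 m² is 1 L, so volume = 3.3 × 9351 = 30858.3 L = 30.86 m³.

30.86 cubic metres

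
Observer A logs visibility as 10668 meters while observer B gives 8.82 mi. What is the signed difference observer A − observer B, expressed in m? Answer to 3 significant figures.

-3530 m

observer B: 8.82 SM = 14194.41 m.
Difference: 10668.00 − 14194.41 = -3530 m.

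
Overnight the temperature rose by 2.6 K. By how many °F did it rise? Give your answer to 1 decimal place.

4.7 °F

Converting a difference, only the 9/5 scale factor applies: Δ°F = 2.6 × 1.8 = 4.7 °F.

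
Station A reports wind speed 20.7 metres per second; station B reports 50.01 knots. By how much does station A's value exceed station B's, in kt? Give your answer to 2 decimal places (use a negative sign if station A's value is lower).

station A: 20.7 m/s = 40.2376 kt.
Difference: 40.2376 − 50.0100 = -9.77 kt.

-9.77 kt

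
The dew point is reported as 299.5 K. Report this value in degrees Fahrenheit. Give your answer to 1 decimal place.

79.4 °F

First to °C: 26.35 °C.
Then to °F: 79.4 °F.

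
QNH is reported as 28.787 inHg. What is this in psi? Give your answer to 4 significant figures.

14.14 psi

1 inHg = 0.491154 psi, so 28.787 × 0.491154 = 14.14 psi.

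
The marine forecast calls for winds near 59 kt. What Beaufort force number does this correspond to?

59 kt lies in the Beaufort 11 band (violent storm, 56–63 kt).

Beaufort force 11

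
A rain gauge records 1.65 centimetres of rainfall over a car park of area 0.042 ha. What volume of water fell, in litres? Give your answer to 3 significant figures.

Depth: 1.65 cm × 10 = 16.5 mm.
Area: 0.042 ha = 420 m².
1 mm over 1 m² is 1 L, so volume = 16.5 × 420 = 6930 L.

6930 litres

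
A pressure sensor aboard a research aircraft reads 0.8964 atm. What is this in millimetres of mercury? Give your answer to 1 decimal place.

681.3 mmHg

1 atm = 760 mmHg, so 0.8964 × 760 = 681.3 mmHg.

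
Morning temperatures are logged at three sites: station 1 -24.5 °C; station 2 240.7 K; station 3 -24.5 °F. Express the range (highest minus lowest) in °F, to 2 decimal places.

14.31 °F

station 2: 240.7 K = -32.450 °C.
station 3: -24.5 °F = -31.389 °C.
Spread: (-24.500) − (-32.450) = 7.950 °C = 14.31 °F.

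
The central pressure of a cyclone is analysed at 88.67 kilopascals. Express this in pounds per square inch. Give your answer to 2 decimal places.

1 kPa = 0.145038 psi, so 88.67 × 0.145038 = 12.86 psi.

12.86 psi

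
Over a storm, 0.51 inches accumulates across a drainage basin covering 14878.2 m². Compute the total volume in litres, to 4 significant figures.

Depth: 0.51 in × 25.4 = 12.954 mm.
1 mm over 1 m² is 1 L, so volume = 12.954 × 14878.2 = 192732.2 L ≈ 192700 L.

192700 litres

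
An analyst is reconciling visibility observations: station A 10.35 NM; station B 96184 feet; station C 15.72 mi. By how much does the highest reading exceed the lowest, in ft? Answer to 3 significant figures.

station A: 10.35 nmi = 62887.80 ft.
station C: 15.72 SM = 83001.60 ft.
Spread: 96184.00 − 62887.80 = 33300 ft.

33300 ft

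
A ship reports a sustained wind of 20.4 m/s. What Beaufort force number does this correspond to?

20.4 m/s lies in the Beaufort 8 band (gale, 17.2–20.7 m/s).

Beaufort force 8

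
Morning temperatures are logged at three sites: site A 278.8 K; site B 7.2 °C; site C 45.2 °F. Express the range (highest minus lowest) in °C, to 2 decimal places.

site A: 278.8 K = 5.650 °C.
site C: 45.2 °F = 7.333 °C.
Spread: 7.333 − 5.650 = 1.683 °C.

1.68 °C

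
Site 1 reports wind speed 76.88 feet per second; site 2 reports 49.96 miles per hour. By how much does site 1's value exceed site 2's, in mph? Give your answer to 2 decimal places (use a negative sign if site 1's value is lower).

2.46 mph

site 1: 76.88 ft/s = 52.4182 mph.
Difference: 52.4182 − 49.9600 = 2.46 mph.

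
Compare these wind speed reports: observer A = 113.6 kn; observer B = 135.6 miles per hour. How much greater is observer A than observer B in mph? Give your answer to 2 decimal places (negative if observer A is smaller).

observer A: 113.6 kt = 130.7285 mph.
Difference: 130.7285 − 135.6000 = -4.87 mph.

-4.87 mph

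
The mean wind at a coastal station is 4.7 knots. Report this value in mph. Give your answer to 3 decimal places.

1 kt = 1.15078 mph, so 4.7 × 1.15078 = 5.409 mph.

5.409 mph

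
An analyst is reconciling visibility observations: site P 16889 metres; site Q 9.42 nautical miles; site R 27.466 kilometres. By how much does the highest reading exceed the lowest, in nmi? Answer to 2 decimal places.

site P: 16889 m = 9.1193 nmi.
site R: 27.466 km = 14.8305 nmi.
Spread: 14.8305 − 9.1193 = 5.71 nmi.

5.71 nmi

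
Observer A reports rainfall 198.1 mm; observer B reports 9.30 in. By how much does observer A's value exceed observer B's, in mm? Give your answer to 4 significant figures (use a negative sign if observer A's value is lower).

observer B: 9.30 in = 236.2200 mm.
Difference: 198.1000 − 236.2200 = -38.12 mm.

-38.12 mm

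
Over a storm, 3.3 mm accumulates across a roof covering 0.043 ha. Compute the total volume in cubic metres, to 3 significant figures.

1.42 cubic metres

Area: 0.043 ha = 430 m².
1 mm over 1 m² is 1 L, so volume = 3.3 × 430 = 1419 L = 1.42 m³.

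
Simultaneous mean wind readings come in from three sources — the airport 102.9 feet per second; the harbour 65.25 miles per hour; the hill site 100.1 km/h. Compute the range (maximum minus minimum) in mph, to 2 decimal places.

7.96 mph

the airport: 102.9 ft/s = 70.1591 mph.
the hill site: 100.1 km/h = 62.1993 mph.
Spread: 70.1591 − 62.1993 = 7.96 mph.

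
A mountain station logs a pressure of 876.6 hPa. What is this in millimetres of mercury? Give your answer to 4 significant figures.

657.5 mmHg

1 hPa = 0.750062 mmHg, so 876.6 × 0.750062 = 657.5 mmHg.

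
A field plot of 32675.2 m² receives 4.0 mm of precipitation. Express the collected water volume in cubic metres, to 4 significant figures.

130.7 cubic metres

1 mm over 1 m² is 1 L, so volume = 4 × 32675.2 = 130700.8 L = 130.7 m³.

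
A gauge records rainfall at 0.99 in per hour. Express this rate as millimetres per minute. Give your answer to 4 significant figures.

0.99 in/hour × 25.4 mm/in × 0.0166667 hour/minute = 0.4191 mm/minute.

0.4191 mm/minute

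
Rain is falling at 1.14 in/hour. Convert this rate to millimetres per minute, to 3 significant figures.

0.483 mm/minute

1.14 in/hour × 25.4 mm/in × 0.0166667 hour/minute = 0.483 mm/minute.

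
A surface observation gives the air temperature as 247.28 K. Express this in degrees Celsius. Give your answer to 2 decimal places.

°C = 247.28 − 273.15 = -25.87 °C.

-25.87 °C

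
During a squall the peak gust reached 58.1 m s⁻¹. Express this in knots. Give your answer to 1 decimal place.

1 m/s = 1.94384 kt, so 58.1 × 1.94384 = 112.9 kt.

112.9 kt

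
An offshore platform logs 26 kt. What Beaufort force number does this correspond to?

26 kt lies in the Beaufort 6 band (strong breeze, 22–27 kt).

Beaufort force 6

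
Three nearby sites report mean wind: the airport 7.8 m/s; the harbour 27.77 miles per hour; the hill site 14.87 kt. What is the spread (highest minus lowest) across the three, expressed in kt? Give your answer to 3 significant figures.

the airport: 7.8 m/s = 15.1620 kt.
the harbour: 27.77 mph = 24.1315 kt.
Spread: 24.1315 − 14.8700 = 9.26 kt.

9.26 kt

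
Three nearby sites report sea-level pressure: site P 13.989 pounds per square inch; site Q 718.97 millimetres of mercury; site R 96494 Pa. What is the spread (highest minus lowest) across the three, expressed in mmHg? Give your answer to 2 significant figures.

site P: 13.989 psi = 723.440 mmHg.
site R: 96494 Pa = 723.764 mmHg.
Spread: 723.764 − 718.970 = 4.8 mmHg.

4.8 mmHg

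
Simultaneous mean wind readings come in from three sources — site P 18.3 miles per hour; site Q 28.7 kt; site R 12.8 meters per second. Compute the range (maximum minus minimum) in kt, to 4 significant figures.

site P: 18.3 mph = 15.9023 kt.
site R: 12.8 m/s = 24.8812 kt.
Spread: 28.7000 − 15.9023 = 12.80 kt.

12.80 kt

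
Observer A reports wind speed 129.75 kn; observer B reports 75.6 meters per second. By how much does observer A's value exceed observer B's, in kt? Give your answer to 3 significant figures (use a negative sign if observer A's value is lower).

-17.2 kt

observer B: 75.6 m/s = 146.955 kt.
Difference: 129.750 − 146.955 = -17.2 kt.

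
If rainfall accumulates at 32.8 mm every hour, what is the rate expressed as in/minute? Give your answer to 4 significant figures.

0.02152 in/minute

32.8 mm/hour × 0.0393701 in/mm × 0.0166667 hour/minute = 0.02152 in/minute.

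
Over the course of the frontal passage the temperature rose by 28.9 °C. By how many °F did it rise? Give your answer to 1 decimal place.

For a temperature change the 32° offset cancels: Δ°F = 28.9 × 1.8 = 52.0 °F.

52.0 °F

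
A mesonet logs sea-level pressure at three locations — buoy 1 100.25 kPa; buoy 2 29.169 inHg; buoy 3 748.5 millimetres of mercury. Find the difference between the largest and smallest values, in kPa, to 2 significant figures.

1.5 kPa

buoy 2: 29.169 inHg = 98.778 kPa.
buoy 3: 748.5 mmHg = 99.792 kPa.
Spread: 100.250 − 98.778 = 1.5 kPa.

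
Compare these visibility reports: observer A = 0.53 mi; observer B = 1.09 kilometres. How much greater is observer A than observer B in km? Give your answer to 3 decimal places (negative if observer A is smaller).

-0.237 km

observer A: 0.53 SM = 0.85295 km.
Difference: 0.85295 − 1.09000 = -0.237 km.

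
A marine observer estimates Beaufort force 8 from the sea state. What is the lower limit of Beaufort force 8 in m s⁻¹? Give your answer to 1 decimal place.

17.2 m/s

Beaufort 8 (gale) spans 17.2–20.7 m/s.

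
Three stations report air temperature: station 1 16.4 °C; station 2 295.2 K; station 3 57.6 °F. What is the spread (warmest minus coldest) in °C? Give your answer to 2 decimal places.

station 2: 295.2 K = 22.050 °C.
station 3: 57.6 °F = 14.222 °C.
Spread: 22.050 − 14.222 = 7.828 °C.

7.83 °C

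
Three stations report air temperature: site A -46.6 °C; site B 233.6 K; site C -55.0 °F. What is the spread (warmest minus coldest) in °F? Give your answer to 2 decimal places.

15.81 °F

site B: 233.6 K = -39.550 °C.
site C: -55.0 °F = -48.333 °C.
Spread: (-39.550) − (-48.333) = 8.783 °C = 15.81 °F.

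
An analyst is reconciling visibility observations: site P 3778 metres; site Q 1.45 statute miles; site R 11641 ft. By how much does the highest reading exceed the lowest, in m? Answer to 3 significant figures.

site Q: 1.45 SM = 2333.55 m.
site R: 11641 ft = 3548.18 m.
Spread: 3778.00 − 2333.55 = 1440 m.

1440 m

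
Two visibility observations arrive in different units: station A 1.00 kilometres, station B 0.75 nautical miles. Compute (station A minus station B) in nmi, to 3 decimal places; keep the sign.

-0.210 nmi

station A: 1.00 km = 0.53996 nmi.
Difference: 0.53996 − 0.75000 = -0.210 nmi.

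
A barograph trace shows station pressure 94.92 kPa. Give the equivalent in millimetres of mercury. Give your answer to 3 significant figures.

712 mmHg

1 kPa = 7.50062 mmHg, so 94.92 × 7.50062 = 712 mmHg.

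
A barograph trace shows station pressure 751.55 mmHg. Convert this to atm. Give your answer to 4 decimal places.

0.9889 atm

1 mmHg = 0.00131579 atm, so 751.55 × 0.00131579 = 0.9889 atm.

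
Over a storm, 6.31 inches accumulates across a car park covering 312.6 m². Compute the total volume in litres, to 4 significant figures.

Depth: 6.31 in × 25.4 = 160.274 mm.
1 mm over 1 m² is 1 L, so volume = 160.274 × 312.6 = 50101.652 L ≈ 50100 L.

50100 litres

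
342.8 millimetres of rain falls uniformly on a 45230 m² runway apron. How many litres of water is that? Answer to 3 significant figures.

15500000 litres

1 mm over 1 m² is 1 L, so volume = 342.8 × 45230 = 15504844 L ≈ 15500000 L.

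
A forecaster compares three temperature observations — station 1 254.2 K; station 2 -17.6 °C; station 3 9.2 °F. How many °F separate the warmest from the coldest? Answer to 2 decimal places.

station 1: 254.2 K = -18.950 °C.
station 3: 9.2 °F = -12.667 °C.
Spread: (-12.667) − (-18.950) = 6.283 °C = 11.31 °F.

11.31 °F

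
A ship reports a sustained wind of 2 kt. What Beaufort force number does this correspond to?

Beaufort force 1

2 kt lies in the Beaufort 1 band (light air, 1–3 kt).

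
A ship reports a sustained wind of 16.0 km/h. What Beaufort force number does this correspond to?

16.0 km/h = 4.4 m/s, which is Beaufort 3 (gentle breeze, 3.4–5.4 m/s).

Beaufort force 3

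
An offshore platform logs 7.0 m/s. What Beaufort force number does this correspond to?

7.0 m/s lies in the Beaufort 4 band (moderate breeze, 5.5–7.9 m/s).

Beaufort force 4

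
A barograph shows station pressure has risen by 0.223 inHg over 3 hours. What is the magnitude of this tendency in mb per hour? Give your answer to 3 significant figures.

0.223 inHg / 3 h × 33.8639 mb/inHg = 2.52 mb/h.

2.52 mb per hour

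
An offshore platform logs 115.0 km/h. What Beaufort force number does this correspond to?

115.0 km/h = 31.9 m/s, which is Beaufort 11 (violent storm, 28.5–32.6 m/s).

Beaufort force 11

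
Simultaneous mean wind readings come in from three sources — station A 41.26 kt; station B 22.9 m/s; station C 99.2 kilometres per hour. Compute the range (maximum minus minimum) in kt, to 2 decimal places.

station B: 22.9 m/s = 44.5140 kt.
station C: 99.2 km/h = 53.5637 kt.
Spread: 53.5637 − 41.2600 = 12.30 kt.

12.30 kt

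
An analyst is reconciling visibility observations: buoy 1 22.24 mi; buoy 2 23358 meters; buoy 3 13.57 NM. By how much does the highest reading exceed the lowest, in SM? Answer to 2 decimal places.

7.73 SM

buoy 2: 23358 m = 14.5140 SM.
buoy 3: 13.57 nmi = 15.6161 SM.
Spread: 22.2400 − 14.5140 = 7.73 SM.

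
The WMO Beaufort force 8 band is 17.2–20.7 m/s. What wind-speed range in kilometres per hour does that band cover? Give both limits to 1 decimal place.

17.2–20.7 m/s × 3.6 = 61.9–74.5 km/h.

61.9 to 74.5 km/h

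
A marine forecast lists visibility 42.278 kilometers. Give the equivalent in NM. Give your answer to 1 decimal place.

22.8 nmi

1 km = 0.539957 nmi, so 42.278 × 0.539957 = 22.8 nmi.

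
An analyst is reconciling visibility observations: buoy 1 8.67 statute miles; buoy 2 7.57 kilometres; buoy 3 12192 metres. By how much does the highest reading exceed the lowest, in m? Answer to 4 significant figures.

buoy 1: 8.67 SM = 13953.01 m.
buoy 2: 7.57 km = 7570.00 m.
Spread: 13953.01 − 7570.00 = 6383 m.

6383 m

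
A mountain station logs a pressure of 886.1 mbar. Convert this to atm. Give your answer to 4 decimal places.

1 mb = 0.000986923 atm, so 886.1 × 0.000986923 = 0.8745 atm.

0.8745 atm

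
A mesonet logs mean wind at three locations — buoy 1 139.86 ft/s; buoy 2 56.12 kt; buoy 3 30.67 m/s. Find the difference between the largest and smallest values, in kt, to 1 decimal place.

26.7 kt

buoy 1: 139.86 ft/s = 82.865 kt.
buoy 3: 30.67 m/s = 59.618 kt.
Spread: 82.865 − 56.120 = 26.7 kt.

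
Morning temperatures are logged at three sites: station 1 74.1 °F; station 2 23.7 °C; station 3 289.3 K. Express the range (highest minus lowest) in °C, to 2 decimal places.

station 1: 74.1 °F = 23.389 °C.
station 3: 289.3 K = 16.150 °C.
Spread: 23.700 − 16.150 = 7.550 °C.

7.55 °C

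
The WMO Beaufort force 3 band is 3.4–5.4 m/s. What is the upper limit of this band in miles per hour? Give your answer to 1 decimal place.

3.4–5.4 m/s × 2.237 = 7.6–12.1 mph.

12.1 mph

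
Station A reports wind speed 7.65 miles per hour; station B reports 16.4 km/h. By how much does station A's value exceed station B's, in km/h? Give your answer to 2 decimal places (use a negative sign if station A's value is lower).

-4.09 km/h

station A: 7.65 mph = 12.3115 km/h.
Difference: 12.3115 − 16.4000 = -4.09 km/h.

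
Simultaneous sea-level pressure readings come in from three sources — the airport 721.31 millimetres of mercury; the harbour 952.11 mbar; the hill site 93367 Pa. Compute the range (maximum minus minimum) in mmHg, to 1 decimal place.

the harbour: 952.11 mb = 714.141 mmHg.
the hill site: 93367 Pa = 700.310 mmHg.
Spread: 721.310 − 700.310 = 21.0 mmHg.

21.0 mmHg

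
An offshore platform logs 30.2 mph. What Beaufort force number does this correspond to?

30.2 mph = 13.5 m/s, which is Beaufort 6 (strong breeze, 10.8–13.8 m/s).

Beaufort force 6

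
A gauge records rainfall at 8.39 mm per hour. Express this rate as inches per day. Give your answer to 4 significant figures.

7.928 in/day

8.39 mm/hour × 0.0393701 in/mm × 24 hour/day = 7.928 in/day.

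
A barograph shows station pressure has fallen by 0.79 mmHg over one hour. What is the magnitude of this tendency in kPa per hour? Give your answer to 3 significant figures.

0.105 kPa per hour

0.79 mmHg / 1 h × 0.133322 kPa/mmHg = 0.105 kPa/h.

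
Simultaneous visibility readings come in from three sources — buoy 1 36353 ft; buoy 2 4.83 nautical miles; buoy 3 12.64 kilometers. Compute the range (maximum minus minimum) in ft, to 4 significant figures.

buoy 2: 4.83 nmi = 29347.64 ft.
buoy 3: 12.64 km = 41469.82 ft.
Spread: 41469.82 − 29347.64 = 12120 ft.

12120 ft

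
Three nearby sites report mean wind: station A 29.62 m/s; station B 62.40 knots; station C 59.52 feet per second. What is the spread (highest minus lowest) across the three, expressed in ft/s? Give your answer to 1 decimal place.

45.8 ft/s

station A: 29.62 m/s = 97.178 ft/s.
station B: 62.40 kt = 105.319 ft/s.
Spread: 105.319 − 59.520 = 45.8 ft/s.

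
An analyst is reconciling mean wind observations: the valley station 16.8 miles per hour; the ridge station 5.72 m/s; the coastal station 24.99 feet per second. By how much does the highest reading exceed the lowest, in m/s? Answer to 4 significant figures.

the valley station: 16.8 mph = 7.51027 m/s.
the coastal station: 24.99 ft/s = 7.61695 m/s.
Spread: 7.61695 − 5.72000 = 1.897 m/s.

1.897 m/s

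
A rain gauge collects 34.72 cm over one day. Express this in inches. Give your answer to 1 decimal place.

1 cm = 0.393701 in, so 34.72 × 0.393701 = 13.7 in.

13.7 in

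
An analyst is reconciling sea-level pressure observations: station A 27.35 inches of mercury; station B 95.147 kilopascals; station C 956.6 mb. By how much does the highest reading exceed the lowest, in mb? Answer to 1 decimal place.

30.4 mb

station A: 27.35 inHg = 926.177 mb.
station B: 95.147 kPa = 951.470 mb.
Spread: 956.600 − 926.177 = 30.4 mb.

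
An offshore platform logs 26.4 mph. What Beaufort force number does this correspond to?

Beaufort force 6

26.4 mph = 11.8 m/s, which is Beaufort 6 (strong breeze, 10.8–13.8 m/s).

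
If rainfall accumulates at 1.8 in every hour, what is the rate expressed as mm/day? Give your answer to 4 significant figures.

1.8 in/hour × 25.4 mm/in × 24 hour/day = 1097 mm/day.

1097 mm/day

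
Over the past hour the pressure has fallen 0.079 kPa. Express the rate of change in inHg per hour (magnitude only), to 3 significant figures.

0.079 kPa / 1 h × 0.2953 inHg/kPa = 0.0233 inHg/h.

0.0233 inHg per hour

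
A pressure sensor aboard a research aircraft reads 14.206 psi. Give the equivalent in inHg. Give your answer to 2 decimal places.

28.92 inHg

1 psi = 2.03602 inHg, so 14.206 × 2.03602 = 28.92 inHg.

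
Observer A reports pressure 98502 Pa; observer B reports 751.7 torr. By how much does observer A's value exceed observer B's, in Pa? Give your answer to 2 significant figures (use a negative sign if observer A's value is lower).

observer B: 751.7 mmHg = 100218.44 Pa.
Difference: 98502.00 − 100218.44 = -1700 Pa.

-1700 Pa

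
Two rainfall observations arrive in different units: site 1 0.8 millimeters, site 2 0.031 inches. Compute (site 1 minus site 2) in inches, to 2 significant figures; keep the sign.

0.00050 in

site 1: 0.8 mm = 0.0314961 in.
Difference: 0.0314961 − 0.0310000 = 0.00050 in.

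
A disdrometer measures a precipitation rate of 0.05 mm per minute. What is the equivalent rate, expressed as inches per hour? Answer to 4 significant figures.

0.1181 in/hour

0.05 mm/minute × 0.0393701 in/mm × 60 minute/hour = 0.1181 in/hour.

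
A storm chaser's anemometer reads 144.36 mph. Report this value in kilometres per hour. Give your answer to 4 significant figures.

1 mph = 1.60934 km/h, so 144.36 × 1.60934 = 232.3 km/h.

232.3 km/h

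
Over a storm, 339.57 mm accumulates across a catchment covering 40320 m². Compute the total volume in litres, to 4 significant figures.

13690000 litres

1 mm over 1 m² is 1 L, so volume = 339.57 × 40320 = 13691462 L ≈ 13690000 L.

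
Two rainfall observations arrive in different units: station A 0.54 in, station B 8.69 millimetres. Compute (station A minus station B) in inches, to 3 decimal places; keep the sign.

0.198 in

station B: 8.69 mm = 0.34213 in.
Difference: 0.54000 − 0.34213 = 0.198 in.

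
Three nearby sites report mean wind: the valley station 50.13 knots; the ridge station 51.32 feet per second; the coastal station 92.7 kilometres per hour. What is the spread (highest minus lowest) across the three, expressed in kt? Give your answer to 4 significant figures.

the ridge station: 51.32 ft/s = 30.4063 kt.
the coastal station: 92.7 km/h = 50.0540 kt.
Spread: 50.1300 − 30.4063 = 19.72 kt.

19.72 kt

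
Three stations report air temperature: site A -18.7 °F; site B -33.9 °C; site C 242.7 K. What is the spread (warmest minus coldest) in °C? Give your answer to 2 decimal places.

site A: -18.7 °F = -28.167 °C.
site C: 242.7 K = -30.450 °C.
Spread: (-28.167) − (-33.900) = 5.733 °C.

5.73 °C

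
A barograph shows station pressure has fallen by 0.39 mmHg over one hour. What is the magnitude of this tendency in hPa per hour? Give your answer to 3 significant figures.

0.520 hPa per hour

0.39 mmHg / 1 h × 1.33322 hPa/mmHg = 0.520 hPa/h.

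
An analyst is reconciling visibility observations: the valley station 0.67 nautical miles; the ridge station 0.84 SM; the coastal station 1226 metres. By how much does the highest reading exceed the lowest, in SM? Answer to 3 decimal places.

the valley station: 0.67 nmi = 0.77102 SM.
the coastal station: 1226 m = 0.76180 SM.
Spread: 0.84000 − 0.76180 = 0.078 SM.

0.078 SM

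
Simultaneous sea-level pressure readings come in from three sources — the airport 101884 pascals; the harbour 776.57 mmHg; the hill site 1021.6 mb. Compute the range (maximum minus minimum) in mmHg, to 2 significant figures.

the airport: 101884 Pa = 764.19 mmHg.
the hill site: 1021.6 mb = 766.26 mmHg.
Spread: 776.57 − 764.19 = 12 mmHg.

12 mmHg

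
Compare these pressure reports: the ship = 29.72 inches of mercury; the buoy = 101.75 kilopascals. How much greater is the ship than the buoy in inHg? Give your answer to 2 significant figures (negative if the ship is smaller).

the buoy: 101.75 kPa = 30.0468 inHg.
Difference: 29.7200 − 30.0468 = -0.33 inHg.

-0.33 inHg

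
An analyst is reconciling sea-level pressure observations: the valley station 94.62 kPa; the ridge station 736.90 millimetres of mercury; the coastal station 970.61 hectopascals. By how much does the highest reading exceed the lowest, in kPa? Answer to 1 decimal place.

the ridge station: 736.90 mmHg = 98.245 kPa.
the coastal station: 970.61 hPa = 97.061 kPa.
Spread: 98.245 − 94.620 = 3.6 kPa.

3.6 kPa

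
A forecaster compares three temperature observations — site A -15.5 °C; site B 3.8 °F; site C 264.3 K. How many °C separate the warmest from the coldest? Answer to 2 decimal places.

site B: 3.8 °F = -15.667 °C.
site C: 264.3 K = -8.850 °C.
Spread: (-8.850) − (-15.667) = 6.817 °C.

6.82 °C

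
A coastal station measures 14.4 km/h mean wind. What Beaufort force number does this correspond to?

14.4 km/h = 4.0 m/s, which is Beaufort 3 (gentle breeze, 3.4–5.4 m/s).

Beaufort force 3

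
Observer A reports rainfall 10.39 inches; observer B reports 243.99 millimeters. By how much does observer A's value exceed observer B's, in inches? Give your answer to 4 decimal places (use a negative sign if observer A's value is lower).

observer B: 243.99 mm = 9.605906 in.
Difference: 10.390000 − 9.605906 = 0.7841 in.

0.7841 in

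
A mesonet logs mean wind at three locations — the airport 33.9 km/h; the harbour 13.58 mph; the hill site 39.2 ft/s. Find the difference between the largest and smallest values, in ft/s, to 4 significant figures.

19.28 ft/s

the airport: 33.9 km/h = 30.8946 ft/s.
the harbour: 13.58 mph = 19.9173 ft/s.
Spread: 39.2000 − 19.9173 = 19.28 ft/s.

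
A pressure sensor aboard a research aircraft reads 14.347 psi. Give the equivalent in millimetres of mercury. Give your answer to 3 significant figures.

742 mmHg

1 psi = 51.7149 mmHg, so 14.347 × 51.7149 = 742 mmHg.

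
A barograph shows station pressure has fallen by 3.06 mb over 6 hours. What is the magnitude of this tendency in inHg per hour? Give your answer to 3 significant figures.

3.06 mb / 6 h × 0.02953 inHg/mb = 0.0151 inHg/h.

0.0151 inHg per hour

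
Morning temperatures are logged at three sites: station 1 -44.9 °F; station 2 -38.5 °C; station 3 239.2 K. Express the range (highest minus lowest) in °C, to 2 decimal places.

station 1: -44.9 °F = -42.722 °C.
station 3: 239.2 K = -33.950 °C.
Spread: (-33.950) − (-42.722) = 8.772 °C.

8.77 °C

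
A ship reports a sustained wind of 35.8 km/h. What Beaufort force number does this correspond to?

Beaufort force 5

35.8 km/h = 9.9 m/s, which is Beaufort 5 (fresh breeze, 8.0–10.7 m/s).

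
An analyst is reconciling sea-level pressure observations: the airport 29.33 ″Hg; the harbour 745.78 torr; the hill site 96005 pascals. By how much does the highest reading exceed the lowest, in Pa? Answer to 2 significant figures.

the airport: 29.33 inHg = 99322.79 Pa.
the harbour: 745.78 mmHg = 99429.17 Pa.
Spread: 99429.17 − 96005.00 = 3400 Pa.

3400 Pa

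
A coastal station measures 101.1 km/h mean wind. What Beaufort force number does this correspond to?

101.1 km/h = 28.1 m/s, which is Beaufort 10 (storm, 24.5–28.4 m/s).

Beaufort force 10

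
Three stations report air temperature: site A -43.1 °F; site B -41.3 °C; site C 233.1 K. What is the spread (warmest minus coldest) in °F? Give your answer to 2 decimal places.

3.01 °F

site A: -43.1 °F = -41.722 °C.
site C: 233.1 K = -40.050 °C.
Spread: (-40.050) − (-41.722) = 1.672 °C = 3.01 °F.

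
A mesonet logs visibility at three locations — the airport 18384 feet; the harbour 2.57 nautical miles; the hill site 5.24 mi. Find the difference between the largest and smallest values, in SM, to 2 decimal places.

the airport: 18384 ft = 3.4818 SM.
the harbour: 2.57 nmi = 2.9575 SM.
Spread: 5.2400 − 2.9575 = 2.28 SM.

2.28 SM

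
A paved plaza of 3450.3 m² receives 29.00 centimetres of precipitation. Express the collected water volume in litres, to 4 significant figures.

Depth: 29.00 cm × 10 = 290 mm.
1 mm over 1 m² is 1 L, so volume = 290 × 3450.3 = 1000587 L ≈ 1001000 L.

1001000 litres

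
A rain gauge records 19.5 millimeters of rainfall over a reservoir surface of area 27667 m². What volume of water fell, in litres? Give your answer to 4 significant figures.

1 mm over 1 m² is 1 L, so volume = 19.5 × 27667 = 539506.5 L ≈ 539500 L.

539500 litres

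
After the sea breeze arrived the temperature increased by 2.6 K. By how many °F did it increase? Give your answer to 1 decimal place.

4.7 °F

A change of 1 °C equals a change of 1.8 °F: Δ°F = 2.6 × 1.8 = 4.7 °F.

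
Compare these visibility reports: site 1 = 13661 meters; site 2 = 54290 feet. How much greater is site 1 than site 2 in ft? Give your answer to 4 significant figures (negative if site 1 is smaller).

-9470 ft

site 1: 13661 m = 44819.55 ft.
Difference: 44819.55 − 54290.00 = -9470 ft.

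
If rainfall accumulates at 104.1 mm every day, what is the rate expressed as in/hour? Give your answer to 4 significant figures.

104.1 mm/day × 0.0393701 in/mm × 0.0416667 day/hour = 0.1708 in/hour.

0.1708 in/hour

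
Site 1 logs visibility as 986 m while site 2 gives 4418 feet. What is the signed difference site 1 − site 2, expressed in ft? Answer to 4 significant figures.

site 1: 986 m = 3234.91 ft.
Difference: 3234.91 − 4418.00 = -1183 ft.

-1183 ft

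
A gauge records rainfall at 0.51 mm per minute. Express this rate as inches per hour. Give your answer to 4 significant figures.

0.51 mm/minute × 0.0393701 in/mm × 60 minute/hour = 1.205 in/hour.

1.205 in/hour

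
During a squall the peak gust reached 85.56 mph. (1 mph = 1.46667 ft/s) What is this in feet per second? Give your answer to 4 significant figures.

125.5 ft/s

1 mph = 1.46667 ft/s, so 85.56 × 1.46667 = 125.5 ft/s.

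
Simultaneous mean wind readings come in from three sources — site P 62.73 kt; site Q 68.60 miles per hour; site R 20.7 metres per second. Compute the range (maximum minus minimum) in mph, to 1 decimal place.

25.9 mph

site P: 62.73 kt = 72.188 mph.
site R: 20.7 m/s = 46.305 mph.
Spread: 72.188 − 46.305 = 25.9 mph.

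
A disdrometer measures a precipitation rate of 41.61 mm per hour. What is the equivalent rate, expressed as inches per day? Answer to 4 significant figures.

39.32 in/day

41.61 mm/hour × 0.0393701 in/mm × 24 hour/day = 39.32 in/day.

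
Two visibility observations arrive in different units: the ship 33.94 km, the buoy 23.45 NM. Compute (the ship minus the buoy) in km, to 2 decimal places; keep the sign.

-9.49 km

the buoy: 23.45 nmi = 43.4294 km.
Difference: 33.9400 − 43.4294 = -9.49 km.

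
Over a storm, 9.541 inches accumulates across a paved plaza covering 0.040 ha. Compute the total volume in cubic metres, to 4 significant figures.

Depth: 9.541 in × 25.4 = 242.3414 mm.
Area: 0.040 ha = 400 m².
1 mm over 1 m² is 1 L, so volume = 242.3414 × 400 = 96936.56 L = 96.94 m³.

96.94 cubic metres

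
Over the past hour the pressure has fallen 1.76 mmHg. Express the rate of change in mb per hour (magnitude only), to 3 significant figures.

1.76 mmHg / 1 h × 1.33322 mb/mmHg = 2.35 mb/h.

2.35 mb per hour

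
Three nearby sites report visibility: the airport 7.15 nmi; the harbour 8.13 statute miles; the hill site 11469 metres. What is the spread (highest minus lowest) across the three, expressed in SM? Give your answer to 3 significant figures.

1.10 SM

the airport: 7.15 nmi = 8.2281 SM.
the hill site: 11469 m = 7.1265 SM.
Spread: 8.2281 − 7.1265 = 1.10 SM.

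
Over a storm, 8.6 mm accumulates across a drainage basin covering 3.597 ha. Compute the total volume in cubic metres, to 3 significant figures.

Area: 3.597 ha = 35970 m².
1 mm over 1 m² is 1 L, so volume = 8.6 × 35970 = 309342 L = 309 m³.

309 cubic metres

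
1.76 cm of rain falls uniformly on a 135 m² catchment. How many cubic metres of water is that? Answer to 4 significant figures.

2.376 cubic metres

Depth: 1.76 cm × 10 = 17.6 mm.
1 mm over 1 m² is 1 L, so volume = 17.6 × 135 = 2376 L = 2.376 m³.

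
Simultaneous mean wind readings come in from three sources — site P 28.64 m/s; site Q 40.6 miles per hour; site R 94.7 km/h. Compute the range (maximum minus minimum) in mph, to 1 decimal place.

site P: 28.64 m/s = 64.066 mph.
site R: 94.7 km/h = 58.844 mph.
Spread: 64.066 − 40.600 = 23.5 mph.

23.5 mph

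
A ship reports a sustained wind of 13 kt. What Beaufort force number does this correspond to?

Beaufort force 4

13 kt lies in the Beaufort 4 band (moderate breeze, 11–16 kt).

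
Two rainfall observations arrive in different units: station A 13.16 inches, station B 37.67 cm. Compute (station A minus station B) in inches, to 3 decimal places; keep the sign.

-1.671 in

station B: 37.67 cm = 14.83071 in.
Difference: 13.16000 − 14.83071 = -1.671 in.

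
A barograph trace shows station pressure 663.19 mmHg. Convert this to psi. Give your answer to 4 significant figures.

12.82 psi

1 mmHg = 0.0193368 psi, so 663.19 × 0.0193368 = 12.82 psi.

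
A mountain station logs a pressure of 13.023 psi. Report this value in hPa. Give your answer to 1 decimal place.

1 psi = 68.9476 hPa, so 13.023 × 68.9476 = 897.9 hPa.

897.9 hPa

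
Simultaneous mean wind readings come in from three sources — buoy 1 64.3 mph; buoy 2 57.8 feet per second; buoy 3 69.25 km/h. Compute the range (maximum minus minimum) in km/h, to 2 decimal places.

buoy 1: 64.3 mph = 103.4808 km/h.
buoy 2: 57.8 ft/s = 63.4228 km/h.
Spread: 103.4808 − 63.4228 = 40.06 km/h.

40.06 km/h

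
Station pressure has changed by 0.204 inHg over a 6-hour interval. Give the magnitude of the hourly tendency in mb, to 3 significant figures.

1.15 mb per hour

0.204 inHg / 6 h × 33.8639 mb/inHg = 1.15 mb/h.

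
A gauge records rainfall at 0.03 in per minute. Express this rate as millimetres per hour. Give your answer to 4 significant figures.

0.03 in/minute × 25.4 mm/in × 60 minute/hour = 45.72 mm/hour.

45.72 mm/hour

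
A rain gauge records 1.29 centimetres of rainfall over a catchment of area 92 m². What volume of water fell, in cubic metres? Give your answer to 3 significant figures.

1.19 cubic metres

Depth: 1.29 cm × 10 = 12.9 mm.
1 mm over 1 m² is 1 L, so volume = 12.9 × 92 = 1186.8 L = 1.19 m³.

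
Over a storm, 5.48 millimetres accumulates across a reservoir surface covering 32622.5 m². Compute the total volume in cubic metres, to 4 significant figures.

178.8 cubic metres

1 mm over 1 m² is 1 L, so volume = 5.48 × 32622.5 = 178771.3 L = 178.8 m³.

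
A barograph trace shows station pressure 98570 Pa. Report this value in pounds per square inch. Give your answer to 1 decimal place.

14.3 psi

1 Pa = 0.000145038 psi, so 98570 × 0.000145038 = 14.3 psi.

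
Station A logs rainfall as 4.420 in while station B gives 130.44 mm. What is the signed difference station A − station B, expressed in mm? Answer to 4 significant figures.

station A: 4.420 in = 112.2680 mm.
Difference: 112.2680 − 130.4400 = -18.17 mm.

-18.17 mm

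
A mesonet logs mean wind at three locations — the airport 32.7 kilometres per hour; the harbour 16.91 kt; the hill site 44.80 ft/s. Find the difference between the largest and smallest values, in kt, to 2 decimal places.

the airport: 32.7 km/h = 17.6566 kt.
the hill site: 44.80 ft/s = 26.5433 kt.
Spread: 26.5433 − 16.9100 = 9.63 kt.

9.63 kt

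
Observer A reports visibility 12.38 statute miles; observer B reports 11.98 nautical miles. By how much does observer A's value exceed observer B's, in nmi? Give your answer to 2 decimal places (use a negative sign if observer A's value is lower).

observer A: 12.38 SM = 10.7579 nmi.
Difference: 10.7579 − 11.9800 = -1.22 nmi.

-1.22 nmi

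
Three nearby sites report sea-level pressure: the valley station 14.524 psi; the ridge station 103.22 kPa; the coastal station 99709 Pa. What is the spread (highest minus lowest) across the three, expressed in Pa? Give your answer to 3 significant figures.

3510 Pa

the valley station: 14.524 psi = 100139.45 Pa.
the ridge station: 103.22 kPa = 103220.00 Pa.
Spread: 103220.00 − 99709.00 = 3510 Pa.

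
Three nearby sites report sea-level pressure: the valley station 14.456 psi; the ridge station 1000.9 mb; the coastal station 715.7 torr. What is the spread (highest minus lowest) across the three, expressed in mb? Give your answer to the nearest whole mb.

47 mb

the valley station: 14.456 psi = 996.71 mb.
the coastal station: 715.7 mmHg = 954.19 mb.
Spread: 1000.90 − 954.19 = 47 mb.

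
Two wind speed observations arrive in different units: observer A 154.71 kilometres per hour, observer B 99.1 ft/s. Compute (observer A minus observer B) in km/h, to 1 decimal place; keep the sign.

46.0 km/h

observer B: 99.1 ft/s = 108.740 km/h.
Difference: 154.710 − 108.740 = 46.0 km/h.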